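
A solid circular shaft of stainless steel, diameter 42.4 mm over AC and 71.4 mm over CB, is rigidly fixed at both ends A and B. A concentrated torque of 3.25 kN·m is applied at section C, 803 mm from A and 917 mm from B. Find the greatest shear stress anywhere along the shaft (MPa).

Compatibility: T_A·a/J_AC = T_B·b/J_CB with T_A + T_B = T₀.
J_AC = 3.17×10^-7 m⁴, J_CB = 2.55×10^-6 m⁴, so T_A = T₀·(J_AC/a)/((J_AC/a)+(J_CB/b)) = 404.1 N·m, T_B = 2846 N·m.
τ in each portion: τ_AC = 2.70×10^7 Pa, τ_CB = 3.98×10^7 Pa; maximum is in CB.
τ_max = T_CB·r/J = 2846·0.0357/2.55×10^-6 = 3.982×10^7 Pa.

39.8 MPa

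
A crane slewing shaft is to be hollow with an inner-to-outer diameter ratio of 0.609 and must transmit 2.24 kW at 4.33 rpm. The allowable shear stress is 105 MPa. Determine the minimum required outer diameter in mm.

ω = 2π·4.33/60 = 0.4534 rad/s, so T = P/ω = 2.24×10³ / 0.4534 = 4940 N·m.
For a hollow shaft with d_i/d_o = 0.609: τ_max = 16T/(π d_o³ (1−k⁴)), so d_o = [16T/(π τ_allow (1−k⁴))]^(1/3) = [16·4940/(π·1.05×10^8·0.8624)]^(1/3) = 0.06525 m.

65.3 mm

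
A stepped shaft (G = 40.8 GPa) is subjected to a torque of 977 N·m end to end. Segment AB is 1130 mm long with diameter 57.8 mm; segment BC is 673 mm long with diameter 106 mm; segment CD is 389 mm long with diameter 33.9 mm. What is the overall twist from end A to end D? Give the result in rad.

J_AB = π(0.0578)⁴/32 = 1.10×10^-6 m⁴; J_BC = π(0.106)⁴/32 = 1.24×10^-5 m⁴; J_CD = π(0.0339)⁴/32 = 1.30×10^-7 m⁴.
θ = (T/G)·Σ L_i/J_i = (977.0/40.8×10⁹)·(1.13/1.10×10^-6 + 0.673/1.24×10^-5 + 0.389/1.30×10^-7) = 0.09784 rad.

0.0978 rad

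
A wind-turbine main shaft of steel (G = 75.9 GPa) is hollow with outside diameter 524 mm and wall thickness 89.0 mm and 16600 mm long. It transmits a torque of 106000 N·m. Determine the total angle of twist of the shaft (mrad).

J = π(d_o⁴ − d_i⁴)/32 = π(0.524⁴ − 0.346⁴)/32 = 5.995×10^-3 m⁴.
θ = T·L/(G·J) = 106000 × 16.6 / (75.9×10⁹ × 5.995×10^-3) = 3.867×10^-3 rad.

3.87 mrad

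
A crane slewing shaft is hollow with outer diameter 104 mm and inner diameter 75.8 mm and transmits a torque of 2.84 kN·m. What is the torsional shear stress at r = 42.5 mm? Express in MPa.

J = π(d_o⁴ − d_i⁴)/32 = π(0.104⁴ − 0.0758⁴)/32 = 8.244×10^-6 m⁴.
Shear stress varies linearly with radius: τ = T·r/J = 2840 × 0.0425 / 8.244×10^-6 = 1.464×10^7 Pa.

14.6 MPa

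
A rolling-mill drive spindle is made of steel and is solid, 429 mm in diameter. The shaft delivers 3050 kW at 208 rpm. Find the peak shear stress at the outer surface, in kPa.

9030 kPa

ω = 2π·208/60 = 21.78 rad/s, so T = P/ω = 3050×10³ / 21.78 = 140000 N·m.
J = πd⁴/32 = π(0.429)⁴/32 = 3.325×10^-3 m⁴.
τ_max = T·r/J = 140000 × 0.214 / 3.325×10^-3 = 9.032×10^6 Pa.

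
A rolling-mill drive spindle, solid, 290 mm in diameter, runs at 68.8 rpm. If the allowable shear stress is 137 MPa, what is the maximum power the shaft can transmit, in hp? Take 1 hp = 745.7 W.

6340 hp

J = πd⁴/32 = π(0.290)⁴/32 = 6.944×10^-4 m⁴.
T_max = τ_allow·J/r = 1.37×10^8 × 6.944×10^-4 / 0.145 = 656100 N·m.
ω = 2π·68.8/60 = 7.205 rad/s, so P_max = T_max·ω = 4.727×10^6 W.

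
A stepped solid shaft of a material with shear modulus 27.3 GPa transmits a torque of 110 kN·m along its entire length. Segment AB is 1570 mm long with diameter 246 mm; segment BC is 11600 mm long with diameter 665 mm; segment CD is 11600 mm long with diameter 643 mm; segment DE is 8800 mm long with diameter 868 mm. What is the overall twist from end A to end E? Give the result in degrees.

J_AB = π(0.246)⁴/32 = 3.60×10^-4 m⁴; J_BC = π(0.665)⁴/32 = 0.0192 m⁴; J_CD = π(0.643)⁴/32 = 0.0168 m⁴; J_DE = π(0.868)⁴/32 = 0.0557 m⁴.
θ = (T/G)·Σ L_i/J_i = (110000/27.3×10⁹)·(1.57/3.60×10^-4 + 11.6/0.0192 + 11.6/0.0168 + 8.80/0.0557) = 0.02345 rad.

1.34°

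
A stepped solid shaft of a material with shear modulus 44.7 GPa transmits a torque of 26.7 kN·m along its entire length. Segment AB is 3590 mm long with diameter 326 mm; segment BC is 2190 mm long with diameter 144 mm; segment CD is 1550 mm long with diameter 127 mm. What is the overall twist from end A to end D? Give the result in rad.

J_AB = π(0.326)⁴/32 = 1.11×10^-3 m⁴; J_BC = π(0.144)⁴/32 = 4.22×10^-5 m⁴; J_CD = π(0.127)⁴/32 = 2.55×10^-5 m⁴.
θ = (T/G)·Σ L_i/J_i = (26700/44.7×10⁹)·(3.59/1.11×10^-3 + 2.19/4.22×10^-5 + 1.55/2.55×10^-5) = 0.06917 rad.

0.0692 rad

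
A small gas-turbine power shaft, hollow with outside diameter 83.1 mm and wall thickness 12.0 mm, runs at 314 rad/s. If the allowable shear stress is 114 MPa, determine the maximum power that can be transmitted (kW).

J = π(d_o⁴ − d_i⁴)/32 = π(0.0831⁴ − 0.0591⁴)/32 = 3.484×10^-6 m⁴.
T_max = τ_allow·J/r = 1.14×10^8 × 3.484×10^-6 / 0.0415 = 9559 N·m.
ω = 314 rad/s, so P_max = T_max·ω = 3.002×10^6 W.

3000 kW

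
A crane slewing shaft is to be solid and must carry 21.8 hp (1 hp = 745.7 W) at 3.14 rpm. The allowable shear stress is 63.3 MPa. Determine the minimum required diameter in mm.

158 mm

ω = 2π·3.14/60 = 0.3288 rad/s, so T = P/ω = 21.8×745.7 / 0.3288 = 49440 N·m.
For a solid shaft τ_max = 16T/(πd³), so d = (16T/(π τ_allow))^(1/3) = (16·49440/(π·6.33×10^7))^(1/3) = 0.1584 m.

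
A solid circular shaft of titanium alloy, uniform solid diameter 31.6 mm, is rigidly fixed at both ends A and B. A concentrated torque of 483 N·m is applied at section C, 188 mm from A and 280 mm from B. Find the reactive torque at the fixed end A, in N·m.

289 N·m

With uniform GJ and both ends fixed, compatibility θ_AC = θ_CB gives T_A·a = T_B·b, together with T_A + T_B = T₀.
T_A = T₀·b/(a+b) = 483.0·280/468.0 = 289.0 N·m; T_B = 194.0 N·m.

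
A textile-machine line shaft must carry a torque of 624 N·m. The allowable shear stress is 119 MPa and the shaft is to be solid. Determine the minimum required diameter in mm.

29.9 mm

For a solid shaft τ_max = 16T/(πd³), so d = (16T/(π τ_allow))^(1/3) = (16·624.0/(π·1.19×10^8))^(1/3) = 0.02989 m.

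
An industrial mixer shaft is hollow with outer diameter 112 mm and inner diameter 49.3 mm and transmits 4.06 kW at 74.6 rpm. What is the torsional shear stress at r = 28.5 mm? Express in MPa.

ω = 2π·74.6/60 = 7.812 rad/s, so T = P/ω = 4.06×10³ / 7.812 = 519.7 N·m.
J = π(d_o⁴ − d_i⁴)/32 = π(0.112⁴ − 0.0493⁴)/32 = 1.487×10^-5 m⁴.
Shear stress varies linearly with radius: τ = T·r/J = 519.7 × 0.0285 / 1.487×10^-5 = 9.962×10^5 Pa.

0.996 MPa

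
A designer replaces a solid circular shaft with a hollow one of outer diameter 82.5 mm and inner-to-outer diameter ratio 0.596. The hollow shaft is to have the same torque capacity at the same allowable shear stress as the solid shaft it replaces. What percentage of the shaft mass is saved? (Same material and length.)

Equal τ_max and T ⇒ the solid shaft needs d_s³ = d_o³(1−k⁴), so d_s = 82.5·(1−0.596⁴)^(1/3) = 78.87 mm.
Area ratio A_h/A_s = d_o²(1−k²)/d_s² = (1−k²)/(1−k⁴)^(2/3) = 0.7054.
Mass saving = 1 − 0.7054 = 29.5 %.

29.5 %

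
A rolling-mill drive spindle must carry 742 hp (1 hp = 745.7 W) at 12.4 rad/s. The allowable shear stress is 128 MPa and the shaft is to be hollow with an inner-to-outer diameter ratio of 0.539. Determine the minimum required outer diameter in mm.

125 mm

ω = 12.4 rad/s, so T = P/ω = 742×745.7 / 12.40 = 44620 N·m.
For a hollow shaft with d_i/d_o = 0.539: τ_max = 16T/(π d_o³ (1−k⁴)), so d_o = [16T/(π τ_allow (1−k⁴))]^(1/3) = [16·44620/(π·1.28×10^8·0.9156)]^(1/3) = 0.1247 m.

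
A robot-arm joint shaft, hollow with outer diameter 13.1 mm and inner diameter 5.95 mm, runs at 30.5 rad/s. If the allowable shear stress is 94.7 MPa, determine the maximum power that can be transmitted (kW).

J = π(d_o⁴ − d_i⁴)/32 = π(0.0131⁴ − 0.00595⁴)/32 = 2.768×10^-9 m⁴.
T_max = τ_allow·J/r = 9.47×10^7 × 2.768×10^-9 / 0.00655 = 40.02 N·m.
ω = 30.5 rad/s, so P_max = T_max·ω = 1221 W.

1.22 kW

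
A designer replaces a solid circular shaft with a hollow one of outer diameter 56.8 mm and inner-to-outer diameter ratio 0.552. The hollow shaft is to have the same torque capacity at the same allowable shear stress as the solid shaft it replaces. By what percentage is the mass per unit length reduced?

25.8 %

Equal τ_max and T ⇒ the solid shaft needs d_s³ = d_o³(1−k⁴), so d_s = 56.8·(1−0.552⁴)^(1/3) = 54.98 mm.
Area ratio A_h/A_s = d_o²(1−k²)/d_s² = (1−k²)/(1−k⁴)^(2/3) = 0.7420.
Mass saving = 1 − 0.7420 = 25.8 %.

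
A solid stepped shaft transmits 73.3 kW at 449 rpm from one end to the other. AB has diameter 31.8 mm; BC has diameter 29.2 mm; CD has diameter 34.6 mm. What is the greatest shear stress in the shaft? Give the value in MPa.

ω = 2π·449/60 = 47.02 rad/s, so T = P/ω = 73.3×10³ / 47.02 = 1559 N·m.
Under the same torque, τ_max = 16T/(πd³) is largest where d is smallest — segment BC (d = 29.2 mm).
τ_max = 16·1559/(π·(0.0292)³) = 3.189×10^8 Pa.

319 MPa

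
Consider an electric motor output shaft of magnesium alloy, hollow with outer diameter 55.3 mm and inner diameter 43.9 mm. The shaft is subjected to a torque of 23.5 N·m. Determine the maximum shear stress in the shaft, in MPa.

J = π(d_o⁴ − d_i⁴)/32 = π(0.0553⁴ − 0.0439⁴)/32 = 5.535×10^-7 m⁴.
τ_max = T·r/J = 23.50 × 0.0276 / 5.535×10^-7 = 1.174×10^6 Pa.

1.17 MPa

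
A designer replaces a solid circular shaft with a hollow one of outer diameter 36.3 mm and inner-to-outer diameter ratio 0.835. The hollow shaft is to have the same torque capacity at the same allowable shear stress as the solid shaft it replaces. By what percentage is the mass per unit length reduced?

52.8 %

Equal τ_max and T ⇒ the solid shaft needs d_s³ = d_o³(1−k⁴), so d_s = 36.3·(1−0.835⁴)^(1/3) = 29.08 mm.
Area ratio A_h/A_s = d_o²(1−k²)/d_s² = (1−k²)/(1−k⁴)^(2/3) = 0.4719.
Mass saving = 1 − 0.4719 = 52.8 %.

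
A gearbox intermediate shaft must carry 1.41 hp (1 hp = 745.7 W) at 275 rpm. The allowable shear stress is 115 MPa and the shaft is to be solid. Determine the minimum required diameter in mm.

ω = 2π·275/60 = 28.80 rad/s, so T = P/ω = 1.41×745.7 / 28.80 = 36.51 N·m.
For a solid shaft τ_max = 16T/(πd³), so d = (16T/(π τ_allow))^(1/3) = (16·36.51/(π·1.15×10^8))^(1/3) = 0.01174 m.

11.7 mm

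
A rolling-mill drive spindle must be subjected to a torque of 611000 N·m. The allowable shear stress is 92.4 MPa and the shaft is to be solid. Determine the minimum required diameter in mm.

For a solid shaft τ_max = 16T/(πd³), so d = (16T/(π τ_allow))^(1/3) = (16·611000/(π·9.24×10^7))^(1/3) = 0.3229 m.

323 mm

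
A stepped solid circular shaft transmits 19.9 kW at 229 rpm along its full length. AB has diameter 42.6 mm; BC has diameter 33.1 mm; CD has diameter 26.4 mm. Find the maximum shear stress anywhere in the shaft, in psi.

ω = 2π·229/60 = 23.98 rad/s, so T = P/ω = 19.9×10³ / 23.98 = 829.8 N·m.
Under the same torque, τ_max = 16T/(πd³) is largest where d is smallest — segment CD (d = 26.4 mm).
τ_max = 16·829.8/(π·(0.0264)³) = 2.297×10^8 Pa.

33300 psi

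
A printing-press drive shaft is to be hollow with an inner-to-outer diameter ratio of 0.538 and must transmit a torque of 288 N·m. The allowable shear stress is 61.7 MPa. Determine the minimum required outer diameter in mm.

For a hollow shaft with d_i/d_o = 0.538: τ_max = 16T/(π d_o³ (1−k⁴)), so d_o = [16T/(π τ_allow (1−k⁴))]^(1/3) = [16·288.0/(π·6.17×10^7·0.9162)]^(1/3) = 0.02960 m.

29.6 mm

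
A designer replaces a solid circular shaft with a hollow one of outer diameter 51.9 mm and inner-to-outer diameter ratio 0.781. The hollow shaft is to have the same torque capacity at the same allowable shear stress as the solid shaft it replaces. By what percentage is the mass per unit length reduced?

46.8 %

Equal τ_max and T ⇒ the solid shaft needs d_s³ = d_o³(1−k⁴), so d_s = 51.9·(1−0.781⁴)^(1/3) = 44.44 mm.
Area ratio A_h/A_s = d_o²(1−k²)/d_s² = (1−k²)/(1−k⁴)^(2/3) = 0.5319.
Mass saving = 1 − 0.5319 = 46.8 %.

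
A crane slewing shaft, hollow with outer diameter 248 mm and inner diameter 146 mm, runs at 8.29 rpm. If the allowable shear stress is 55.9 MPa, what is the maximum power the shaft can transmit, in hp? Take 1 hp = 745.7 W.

171 hp

J = π(d_o⁴ − d_i⁴)/32 = π(0.248⁴ − 0.146⁴)/32 = 3.268×10^-4 m⁴.
T_max = τ_allow·J/r = 5.59×10^7 × 3.268×10^-4 / 0.124 = 147300 N·m.
ω = 2π·8.29/60 = 0.8681 rad/s, so P_max = T_max·ω = 1.279×10^5 W.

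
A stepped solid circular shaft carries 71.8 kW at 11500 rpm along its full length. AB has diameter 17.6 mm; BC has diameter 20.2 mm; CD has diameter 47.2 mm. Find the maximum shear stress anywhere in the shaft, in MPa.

55.7 MPa

ω = 2π·11500/60 = 1204 rad/s, so T = P/ω = 71.8×10³ / 1204 = 59.62 N·m.
Under the same torque, τ_max = 16T/(πd³) is largest where d is smallest — segment AB (d = 17.6 mm).
τ_max = 16·59.62/(π·(0.0176)³) = 5.570×10^7 Pa.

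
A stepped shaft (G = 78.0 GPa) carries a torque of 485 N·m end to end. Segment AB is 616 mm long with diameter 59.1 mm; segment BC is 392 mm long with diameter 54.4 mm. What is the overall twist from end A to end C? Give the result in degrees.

J_AB = π(0.0591)⁴/32 = 1.20×10^-6 m⁴; J_BC = π(0.0544)⁴/32 = 8.60×10^-7 m⁴.
θ = (T/G)·Σ L_i/J_i = (485.0/78.0×10⁹)·(0.616/1.20×10^-6 + 0.392/8.60×10^-7) = 6.033×10^-3 rad.

0.346°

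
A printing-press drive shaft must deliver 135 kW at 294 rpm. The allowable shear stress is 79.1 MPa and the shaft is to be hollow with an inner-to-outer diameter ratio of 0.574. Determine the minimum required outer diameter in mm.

68.2 mm

ω = 2π·294/60 = 30.79 rad/s, so T = P/ω = 135×10³ / 30.79 = 4385 N·m.
For a hollow shaft with d_i/d_o = 0.574: τ_max = 16T/(π d_o³ (1−k⁴)), so d_o = [16T/(π τ_allow (1−k⁴))]^(1/3) = [16·4385/(π·7.91×10^7·0.8914)]^(1/3) = 0.06816 m.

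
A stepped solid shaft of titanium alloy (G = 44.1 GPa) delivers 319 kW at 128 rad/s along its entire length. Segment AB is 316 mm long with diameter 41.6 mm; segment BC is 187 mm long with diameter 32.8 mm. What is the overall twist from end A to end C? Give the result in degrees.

8.81°

ω = 128 rad/s, so T = P/ω = 319×10³ / 128.0 = 2492 N·m.
J_AB = π(0.0416)⁴/32 = 2.94×10^-7 m⁴; J_BC = π(0.0328)⁴/32 = 1.14×10^-7 m⁴.
θ = (T/G)·Σ L_i/J_i = (2492/44.1×10⁹)·(0.316/2.94×10^-7 + 0.187/1.14×10^-7) = 0.1537 rad.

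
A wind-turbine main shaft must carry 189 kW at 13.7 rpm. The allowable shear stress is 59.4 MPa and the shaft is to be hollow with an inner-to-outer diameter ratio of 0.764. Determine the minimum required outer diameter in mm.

ω = 2π·13.7/60 = 1.435 rad/s, so T = P/ω = 189×10³ / 1.435 = 131700 N·m.
For a hollow shaft with d_i/d_o = 0.764: τ_max = 16T/(π d_o³ (1−k⁴)), so d_o = [16T/(π τ_allow (1−k⁴))]^(1/3) = [16·131700/(π·5.94×10^7·0.6593)]^(1/3) = 0.2578 m.

258 mm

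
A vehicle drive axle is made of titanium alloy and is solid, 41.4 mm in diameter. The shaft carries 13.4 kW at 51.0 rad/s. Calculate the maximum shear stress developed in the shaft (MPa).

ω = 51.0 rad/s, so T = P/ω = 13.4×10³ / 51.00 = 262.7 N·m.
J = πd⁴/32 = π(0.0414)⁴/32 = 2.884×10^-7 m⁴.
τ_max = T·r/J = 262.7 × 0.0207 / 2.884×10^-7 = 1.886×10^7 Pa.

18.9 MPa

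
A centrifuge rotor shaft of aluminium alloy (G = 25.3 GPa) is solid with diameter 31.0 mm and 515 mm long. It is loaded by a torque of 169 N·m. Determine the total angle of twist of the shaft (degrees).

J = πd⁴/32 = π(0.0310)⁴/32 = 9.067×10^-8 m⁴.
θ = T·L/(G·J) = 169.0 × 0.515 / (25.3×10⁹ × 9.067×10^-8) = 0.03794 rad.

2.17°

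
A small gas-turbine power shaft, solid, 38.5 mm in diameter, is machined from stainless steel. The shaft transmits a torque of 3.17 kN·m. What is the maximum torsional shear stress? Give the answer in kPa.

J = πd⁴/32 = π(0.0385)⁴/32 = 2.157×10^-7 m⁴.
τ_max = T·r/J = 3170 × 0.0192 / 2.157×10^-7 = 2.829×10^8 Pa.

283000 kPa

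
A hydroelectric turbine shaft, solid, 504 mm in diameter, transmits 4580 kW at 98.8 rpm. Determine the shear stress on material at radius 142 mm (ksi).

ω = 2π·98.8/60 = 10.35 rad/s, so T = P/ω = 4580×10³ / 10.35 = 442700 N·m.
J = πd⁴/32 = π(0.504)⁴/32 = 6.335×10^-3 m⁴.
Shear stress varies linearly with radius: τ = T·r/J = 442700 × 0.142 / 6.335×10^-3 = 9.923×10^6 Pa.

1.44 ksi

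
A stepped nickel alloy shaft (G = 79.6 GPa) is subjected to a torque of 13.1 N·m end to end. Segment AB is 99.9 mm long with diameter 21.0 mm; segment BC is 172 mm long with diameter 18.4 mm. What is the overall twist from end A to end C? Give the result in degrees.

J_AB = π(0.0210)⁴/32 = 1.91×10^-8 m⁴; J_BC = π(0.0184)⁴/32 = 1.13×10^-8 m⁴.
θ = (T/G)·Σ L_i/J_i = (13.10/79.6×10⁹)·(0.0999/1.91×10^-8 + 0.172/1.13×10^-8) = 3.377×10^-3 rad.

0.193°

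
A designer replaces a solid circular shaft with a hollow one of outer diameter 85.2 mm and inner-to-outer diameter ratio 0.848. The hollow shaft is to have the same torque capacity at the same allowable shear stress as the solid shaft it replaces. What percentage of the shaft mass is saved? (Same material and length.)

54.4 %

Equal τ_max and T ⇒ the solid shaft needs d_s³ = d_o³(1−k⁴), so d_s = 85.2·(1−0.848⁴)^(1/3) = 66.84 mm.
Area ratio A_h/A_s = d_o²(1−k²)/d_s² = (1−k²)/(1−k⁴)^(2/3) = 0.4564.
Mass saving = 1 − 0.4564 = 54.4 %.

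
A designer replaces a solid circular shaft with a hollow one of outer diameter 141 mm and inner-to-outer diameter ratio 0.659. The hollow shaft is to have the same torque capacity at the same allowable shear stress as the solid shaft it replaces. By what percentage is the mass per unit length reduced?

35.0 %

Equal τ_max and T ⇒ the solid shaft needs d_s³ = d_o³(1−k⁴), so d_s = 141·(1−0.659⁴)^(1/3) = 131.5 mm.
Area ratio A_h/A_s = d_o²(1−k²)/d_s² = (1−k²)/(1−k⁴)^(2/3) = 0.6503.
Mass saving = 1 − 0.6503 = 35.0 %.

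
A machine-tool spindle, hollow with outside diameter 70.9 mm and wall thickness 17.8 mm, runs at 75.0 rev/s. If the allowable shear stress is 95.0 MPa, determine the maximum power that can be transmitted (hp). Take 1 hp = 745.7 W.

J = π(d_o⁴ − d_i⁴)/32 = π(0.0709⁴ − 0.0353⁴)/32 = 2.328×10^-6 m⁴.
T_max = τ_allow·J/r = 9.50×10^7 × 2.328×10^-6 / 0.0355 = 6240 N·m.
ω = 2π·75.0 = 471.2 rad/s, so P_max = T_max·ω = 2.940×10^6 W.

3940 hp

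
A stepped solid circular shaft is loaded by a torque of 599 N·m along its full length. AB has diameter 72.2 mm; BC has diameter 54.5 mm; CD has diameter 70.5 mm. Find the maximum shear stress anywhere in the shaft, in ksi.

Under the same torque, τ_max = 16T/(πd³) is largest where d is smallest — segment BC (d = 54.5 mm).
τ_max = 16·599.0/(π·(0.0545)³) = 1.885×10^7 Pa.

2.73 ksi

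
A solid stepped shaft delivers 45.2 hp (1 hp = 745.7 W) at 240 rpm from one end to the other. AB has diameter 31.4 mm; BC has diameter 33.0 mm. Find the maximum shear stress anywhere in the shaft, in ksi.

32.0 ksi

ω = 2π·240/60 = 25.13 rad/s, so T = P/ω = 45.2×745.7 / 25.13 = 1341 N·m.
Under the same torque, τ_max = 16T/(πd³) is largest where d is smallest — segment AB (d = 31.4 mm).
τ_max = 16·1341/(π·(0.0314)³) = 2.206×10^8 Pa.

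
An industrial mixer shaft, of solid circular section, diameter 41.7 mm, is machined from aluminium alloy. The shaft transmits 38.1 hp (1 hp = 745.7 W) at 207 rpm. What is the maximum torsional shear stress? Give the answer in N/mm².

ω = 2π·207/60 = 21.68 rad/s, so T = P/ω = 38.1×745.7 / 21.68 = 1311 N·m.
J = πd⁴/32 = π(0.0417)⁴/32 = 2.969×10^-7 m⁴.
τ_max = T·r/J = 1311 × 0.0209 / 2.969×10^-7 = 9.206×10^7 Pa.

92.1 N/mm²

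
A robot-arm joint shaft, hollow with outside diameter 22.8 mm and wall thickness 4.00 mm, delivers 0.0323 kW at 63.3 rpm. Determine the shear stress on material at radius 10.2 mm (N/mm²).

2.28 N/mm²

ω = 2π·63.3/60 = 6.629 rad/s, so T = P/ω = 0.0323×10³ / 6.629 = 4.873 N·m.
J = π(d_o⁴ − d_i⁴)/32 = π(0.0228⁴ − 0.0148⁴)/32 = 2.182×10^-8 m⁴.
Shear stress varies linearly with radius: τ = T·r/J = 4.873 × 0.0102 / 2.182×10^-8 = 2.278×10^6 Pa.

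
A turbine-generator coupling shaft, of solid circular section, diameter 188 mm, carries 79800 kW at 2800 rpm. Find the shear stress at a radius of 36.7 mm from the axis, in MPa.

ω = 2π·2800/60 = 293.2 rad/s, so T = P/ω = 79800×10³ / 293.2 = 272200 N·m.
J = πd⁴/32 = π(0.188)⁴/32 = 1.226×10^-4 m⁴.
Shear stress varies linearly with radius: τ = T·r/J = 272200 × 0.0367 / 1.226×10^-4 = 8.144×10^7 Pa.

81.4 MPa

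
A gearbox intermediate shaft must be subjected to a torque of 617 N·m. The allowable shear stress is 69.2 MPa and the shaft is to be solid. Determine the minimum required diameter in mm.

For a solid shaft τ_max = 16T/(πd³), so d = (16T/(π τ_allow))^(1/3) = (16·617.0/(π·6.92×10^7))^(1/3) = 0.03568 m.

35.7 mm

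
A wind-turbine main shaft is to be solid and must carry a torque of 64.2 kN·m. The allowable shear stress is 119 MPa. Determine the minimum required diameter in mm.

For a solid shaft τ_max = 16T/(πd³), so d = (16T/(π τ_allow))^(1/3) = (16·64200/(π·1.19×10^8))^(1/3) = 0.1401 m.

140 mm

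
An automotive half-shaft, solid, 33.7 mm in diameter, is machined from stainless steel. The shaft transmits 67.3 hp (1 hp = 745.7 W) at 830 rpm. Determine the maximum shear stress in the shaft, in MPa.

76.8 MPa

ω = 2π·830/60 = 86.92 rad/s, so T = P/ω = 67.3×745.7 / 86.92 = 577.4 N·m.
J = πd⁴/32 = π(0.0337)⁴/32 = 1.266×10^-7 m⁴.
τ_max = T·r/J = 577.4 × 0.0169 / 1.266×10^-7 = 7.683×10^7 Pa.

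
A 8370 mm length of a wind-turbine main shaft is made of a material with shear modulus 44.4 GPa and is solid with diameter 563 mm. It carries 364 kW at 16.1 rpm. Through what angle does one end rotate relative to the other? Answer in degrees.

0.236°

ω = 2π·16.1/60 = 1.686 rad/s, so T = P/ω = 364×10³ / 1.686 = 215900 N·m.
J = πd⁴/32 = π(0.563)⁴/32 = 9.864×10^-3 m⁴.
θ = T·L/(G·J) = 215900 × 8.37 / (44.4×10⁹ × 9.864×10^-3) = 4.126×10^-3 rad.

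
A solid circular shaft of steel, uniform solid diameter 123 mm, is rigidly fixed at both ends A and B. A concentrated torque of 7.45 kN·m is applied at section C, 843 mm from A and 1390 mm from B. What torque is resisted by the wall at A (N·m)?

With uniform GJ and both ends fixed, compatibility θ_AC = θ_CB gives T_A·a = T_B·b, together with T_A + T_B = T₀.
T_A = T₀·b/(a+b) = 7450·1390/2233 = 4637 N·m; T_B = 2813 N·m.

4640 N·m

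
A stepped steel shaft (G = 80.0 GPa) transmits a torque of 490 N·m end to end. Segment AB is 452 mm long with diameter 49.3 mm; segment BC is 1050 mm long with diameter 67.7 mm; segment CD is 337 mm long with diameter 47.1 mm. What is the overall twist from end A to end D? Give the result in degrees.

J_AB = π(0.0493)⁴/32 = 5.80×10^-7 m⁴; J_BC = π(0.0677)⁴/32 = 2.06×10^-6 m⁴; J_CD = π(0.0471)⁴/32 = 4.83×10^-7 m⁴.
θ = (T/G)·Σ L_i/J_i = (490.0/80.0×10⁹)·(0.452/5.80×10^-7 + 1.05/2.06×10^-6 + 0.337/4.83×10^-7) = 0.01216 rad.

0.697°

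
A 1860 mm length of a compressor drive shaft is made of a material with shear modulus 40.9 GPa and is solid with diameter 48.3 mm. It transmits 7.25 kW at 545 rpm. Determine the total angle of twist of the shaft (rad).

ω = 2π·545/60 = 57.07 rad/s, so T = P/ω = 7.25×10³ / 57.07 = 127.0 N·m.
J = πd⁴/32 = π(0.0483)⁴/32 = 5.343×10^-7 m⁴.
θ = T·L/(G·J) = 127.0 × 1.86 / (40.9×10⁹ × 5.343×10^-7) = 0.01081 rad.

0.0108 rad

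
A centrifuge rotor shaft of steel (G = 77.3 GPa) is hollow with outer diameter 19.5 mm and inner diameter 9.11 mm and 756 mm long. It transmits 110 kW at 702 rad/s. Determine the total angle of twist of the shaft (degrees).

6.50°

ω = 702 rad/s, so T = P/ω = 110×10³ / 702.0 = 156.7 N·m.
J = π(d_o⁴ − d_i⁴)/32 = π(0.0195⁴ − 0.00911⁴)/32 = 1.352×10^-8 m⁴.
θ = T·L/(G·J) = 156.7 × 0.756 / (77.3×10⁹ × 1.352×10^-8) = 0.1134 rad.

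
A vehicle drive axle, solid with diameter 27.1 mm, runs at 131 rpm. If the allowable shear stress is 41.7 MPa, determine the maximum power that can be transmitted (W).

J = πd⁴/32 = π(0.0271)⁴/32 = 5.295×10^-8 m⁴.
T_max = τ_allow·J/r = 4.17×10^7 × 5.295×10^-8 / 0.0136 = 163.0 N·m.
ω = 2π·131/60 = 13.72 rad/s, so P_max = T_max·ω = 2235 W.

2240 W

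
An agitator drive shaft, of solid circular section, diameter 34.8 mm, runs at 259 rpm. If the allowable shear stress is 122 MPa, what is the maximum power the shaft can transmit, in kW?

J = πd⁴/32 = π(0.0348)⁴/32 = 1.440×10^-7 m⁴.
T_max = τ_allow·J/r = 1.22×10^8 × 1.440×10^-7 / 0.0174 = 1010 N·m.
ω = 2π·259/60 = 27.12 rad/s, so P_max = T_max·ω = 2.738×10^4 W.

27.4 kW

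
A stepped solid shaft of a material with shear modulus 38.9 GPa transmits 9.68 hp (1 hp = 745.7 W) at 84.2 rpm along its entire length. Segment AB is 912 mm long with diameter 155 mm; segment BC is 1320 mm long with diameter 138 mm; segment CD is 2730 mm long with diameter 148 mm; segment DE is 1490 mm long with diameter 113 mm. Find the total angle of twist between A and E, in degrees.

ω = 2π·84.2/60 = 8.817 rad/s, so T = P/ω = 9.68×745.7 / 8.817 = 818.7 N·m.
J_AB = π(0.155)⁴/32 = 5.67×10^-5 m⁴; J_BC = π(0.138)⁴/32 = 3.56×10^-5 m⁴; J_CD = π(0.148)⁴/32 = 4.71×10^-5 m⁴; J_DE = π(0.113)⁴/32 = 1.60×10^-5 m⁴.
θ = (T/G)·Σ L_i/J_i = (818.7/38.9×10⁹)·(0.912/5.67×10^-5 + 1.32/3.56×10^-5 + 2.73/4.71×10^-5 + 1.49/1.60×10^-5) = 4.298×10^-3 rad.

0.246°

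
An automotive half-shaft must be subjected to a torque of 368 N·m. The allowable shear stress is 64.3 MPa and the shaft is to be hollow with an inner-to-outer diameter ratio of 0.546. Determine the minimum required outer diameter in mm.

For a hollow shaft with d_i/d_o = 0.546: τ_max = 16T/(π d_o³ (1−k⁴)), so d_o = [16T/(π τ_allow (1−k⁴))]^(1/3) = [16·368.0/(π·6.43×10^7·0.9111)]^(1/3) = 0.03175 m.

31.7 mm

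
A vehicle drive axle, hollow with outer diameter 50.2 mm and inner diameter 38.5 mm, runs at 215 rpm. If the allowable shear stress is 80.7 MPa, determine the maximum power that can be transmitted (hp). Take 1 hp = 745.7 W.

39.6 hp

J = π(d_o⁴ − d_i⁴)/32 = π(0.0502⁴ − 0.0385⁴)/32 = 4.078×10^-7 m⁴.
T_max = τ_allow·J/r = 8.07×10^7 × 4.078×10^-7 / 0.0251 = 1311 N·m.
ω = 2π·215/60 = 22.51 rad/s, so P_max = T_max·ω = 2.952×10^4 W.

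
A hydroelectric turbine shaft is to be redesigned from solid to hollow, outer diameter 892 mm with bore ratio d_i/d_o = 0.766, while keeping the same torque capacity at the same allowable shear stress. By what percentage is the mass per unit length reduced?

Equal τ_max and T ⇒ the solid shaft needs d_s³ = d_o³(1−k⁴), so d_s = 892·(1−0.766⁴)^(1/3) = 774.9 mm.
Area ratio A_h/A_s = d_o²(1−k²)/d_s² = (1−k²)/(1−k⁴)^(2/3) = 0.5475.
Mass saving = 1 − 0.5475 = 45.2 %.

45.2 %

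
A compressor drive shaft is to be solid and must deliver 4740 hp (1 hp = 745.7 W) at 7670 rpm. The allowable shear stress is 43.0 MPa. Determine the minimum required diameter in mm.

ω = 2π·7670/60 = 803.2 rad/s, so T = P/ω = 4740×745.7 / 803.2 = 4401 N·m.
For a solid shaft τ_max = 16T/(πd³), so d = (16T/(π τ_allow))^(1/3) = (16·4401/(π·4.30×10^7))^(1/3) = 0.08048 m.

80.5 mm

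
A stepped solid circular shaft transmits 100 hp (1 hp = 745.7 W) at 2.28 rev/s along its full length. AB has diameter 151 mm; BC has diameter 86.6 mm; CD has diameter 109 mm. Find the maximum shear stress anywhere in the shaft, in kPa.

ω = 2π·2.28 = 14.33 rad/s, so T = P/ω = 100×745.7 / 14.33 = 5205 N·m.
Under the same torque, τ_max = 16T/(πd³) is largest where d is smallest — segment BC (d = 86.6 mm).
τ_max = 16·5205/(π·(0.0866)³) = 4.082×10^7 Pa.

40800 kPa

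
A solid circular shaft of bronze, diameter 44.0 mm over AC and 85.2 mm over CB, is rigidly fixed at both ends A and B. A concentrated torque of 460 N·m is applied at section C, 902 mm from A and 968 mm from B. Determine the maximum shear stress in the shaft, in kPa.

3520 kPa

Compatibility: T_A·a/J_AC = T_B·b/J_CB with T_A + T_B = T₀.
J_AC = 3.68×10^-7 m⁴, J_CB = 5.17×10^-6 m⁴, so T_A = T₀·(J_AC/a)/((J_AC/a)+(J_CB/b)) = 32.62 N·m, T_B = 427.4 N·m.
τ in each portion: τ_AC = 1.95×10^6 Pa, τ_CB = 3.52×10^6 Pa; maximum is in CB.
τ_max = T_CB·r/J = 427.4·0.0426/5.17×10^-6 = 3.519×10^6 Pa.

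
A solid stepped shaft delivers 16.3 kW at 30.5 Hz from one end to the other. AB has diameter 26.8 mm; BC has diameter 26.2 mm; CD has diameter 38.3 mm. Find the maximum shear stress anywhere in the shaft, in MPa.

ω = 2π·30.5 = 191.6 rad/s, so T = P/ω = 16.3×10³ / 191.6 = 85.06 N·m.
Under the same torque, τ_max = 16T/(πd³) is largest where d is smallest — segment BC (d = 26.2 mm).
τ_max = 16·85.06/(π·(0.0262)³) = 2.409×10^7 Pa.

24.1 MPa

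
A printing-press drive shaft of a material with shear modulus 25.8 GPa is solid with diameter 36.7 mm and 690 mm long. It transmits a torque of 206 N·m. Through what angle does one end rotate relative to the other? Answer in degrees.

J = πd⁴/32 = π(0.0367)⁴/32 = 1.781×10^-7 m⁴.
θ = T·L/(G·J) = 206.0 × 0.690 / (25.8×10⁹ × 1.781×10^-7) = 0.03093 rad.

1.77°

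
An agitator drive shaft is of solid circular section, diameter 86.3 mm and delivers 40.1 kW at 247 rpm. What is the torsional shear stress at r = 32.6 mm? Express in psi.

ω = 2π·247/60 = 25.87 rad/s, so T = P/ω = 40.1×10³ / 25.87 = 1550 N·m.
J = πd⁴/32 = π(0.0863)⁴/32 = 5.446×10^-6 m⁴.
Shear stress varies linearly with radius: τ = T·r/J = 1550 × 0.0326 / 5.446×10^-6 = 9.281×10^6 Pa.

1350 psi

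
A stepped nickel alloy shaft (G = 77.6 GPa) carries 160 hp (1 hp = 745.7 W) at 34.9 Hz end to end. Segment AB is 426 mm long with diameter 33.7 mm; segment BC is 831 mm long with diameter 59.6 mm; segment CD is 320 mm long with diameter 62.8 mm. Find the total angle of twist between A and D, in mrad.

29.8 mrad

ω = 2π·34.9 = 219.3 rad/s, so T = P/ω = 160×745.7 / 219.3 = 544.1 N·m.
J_AB = π(0.0337)⁴/32 = 1.27×10^-7 m⁴; J_BC = π(0.0596)⁴/32 = 1.24×10^-6 m⁴; J_CD = π(0.0628)⁴/32 = 1.53×10^-6 m⁴.
θ = (T/G)·Σ L_i/J_i = (544.1/77.6×10⁹)·(0.426/1.27×10^-7 + 0.831/1.24×10^-6 + 0.320/1.53×10^-6) = 0.02976 rad.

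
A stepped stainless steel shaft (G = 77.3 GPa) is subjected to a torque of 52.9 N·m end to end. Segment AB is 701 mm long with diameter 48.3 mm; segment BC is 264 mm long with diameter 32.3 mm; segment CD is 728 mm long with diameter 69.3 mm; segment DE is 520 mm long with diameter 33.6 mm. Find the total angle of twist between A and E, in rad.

0.00565 rad

J_AB = π(0.0483)⁴/32 = 5.34×10^-7 m⁴; J_BC = π(0.0323)⁴/32 = 1.07×10^-7 m⁴; J_CD = π(0.0693)⁴/32 = 2.26×10^-6 m⁴; J_DE = π(0.0336)⁴/32 = 1.25×10^-7 m⁴.
θ = (T/G)·Σ L_i/J_i = (52.90/77.3×10⁹)·(0.701/5.34×10^-7 + 0.264/1.07×10^-7 + 0.728/2.26×10^-6 + 0.520/1.25×10^-7) = 5.653×10^-3 rad.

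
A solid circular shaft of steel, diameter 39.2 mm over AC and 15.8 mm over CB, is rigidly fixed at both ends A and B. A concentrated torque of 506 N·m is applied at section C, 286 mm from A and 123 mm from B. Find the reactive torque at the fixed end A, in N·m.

477 N·m

Compatibility: T_A·a/J_AC = T_B·b/J_CB with T_A + T_B = T₀.
J_AC = 2.32×10^-7 m⁴, J_CB = 6.12×10^-9 m⁴, so T_A = T₀·(J_AC/a)/((J_AC/a)+(J_CB/b)) = 476.7 N·m, T_B = 29.26 N·m.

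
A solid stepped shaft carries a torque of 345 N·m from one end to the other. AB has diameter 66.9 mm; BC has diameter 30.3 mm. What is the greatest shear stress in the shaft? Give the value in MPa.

Under the same torque, τ_max = 16T/(πd³) is largest where d is smallest — segment BC (d = 30.3 mm).
τ_max = 16·345.0/(π·(0.0303)³) = 6.316×10^7 Pa.

63.2 MPa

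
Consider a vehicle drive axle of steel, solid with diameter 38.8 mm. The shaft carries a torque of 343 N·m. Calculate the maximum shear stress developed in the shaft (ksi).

J = πd⁴/32 = π(0.0388)⁴/32 = 2.225×10^-7 m⁴.
τ_max = T·r/J = 343.0 × 0.0194 / 2.225×10^-7 = 2.991×10^7 Pa.

4.34 ksi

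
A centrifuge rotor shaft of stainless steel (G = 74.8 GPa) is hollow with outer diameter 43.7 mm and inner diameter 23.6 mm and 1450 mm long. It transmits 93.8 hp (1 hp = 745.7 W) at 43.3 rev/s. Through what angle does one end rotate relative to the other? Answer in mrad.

15.2 mrad

ω = 2π·43.3 = 272.1 rad/s, so T = P/ω = 93.8×745.7 / 272.1 = 257.1 N·m.
J = π(d_o⁴ − d_i⁴)/32 = π(0.0437⁴ − 0.0236⁴)/32 = 3.276×10^-7 m⁴.
θ = T·L/(G·J) = 257.1 × 1.45 / (74.8×10⁹ × 3.276×10^-7) = 0.01521 rad.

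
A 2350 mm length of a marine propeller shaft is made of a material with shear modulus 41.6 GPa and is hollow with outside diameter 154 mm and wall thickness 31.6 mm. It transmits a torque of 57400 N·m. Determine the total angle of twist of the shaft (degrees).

J = π(d_o⁴ − d_i⁴)/32 = π(0.154⁴ − 0.0908⁴)/32 = 4.854×10^-5 m⁴.
θ = T·L/(G·J) = 57400 × 2.35 / (41.6×10⁹ × 4.854×10^-5) = 0.06679 rad.

3.83°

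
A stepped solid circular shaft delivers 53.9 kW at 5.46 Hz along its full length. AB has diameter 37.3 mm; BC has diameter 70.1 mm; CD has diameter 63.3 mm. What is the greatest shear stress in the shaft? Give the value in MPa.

ω = 2π·5.46 = 34.31 rad/s, so T = P/ω = 53.9×10³ / 34.31 = 1571 N·m.
Under the same torque, τ_max = 16T/(πd³) is largest where d is smallest — segment AB (d = 37.3 mm).
τ_max = 16·1571/(π·(0.0373)³) = 1.542×10^8 Pa.

154 MPa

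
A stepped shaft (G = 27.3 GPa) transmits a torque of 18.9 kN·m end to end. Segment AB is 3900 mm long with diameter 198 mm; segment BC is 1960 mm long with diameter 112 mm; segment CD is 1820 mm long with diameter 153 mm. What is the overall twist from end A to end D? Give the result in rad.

J_AB = π(0.198)⁴/32 = 1.51×10^-4 m⁴; J_BC = π(0.112)⁴/32 = 1.54×10^-5 m⁴; J_CD = π(0.153)⁴/32 = 5.38×10^-5 m⁴.
θ = (T/G)·Σ L_i/J_i = (18900/27.3×10⁹)·(3.90/1.51×10^-4 + 1.96/1.54×10^-5 + 1.82/5.38×10^-5) = 0.1292 rad.

0.129 rad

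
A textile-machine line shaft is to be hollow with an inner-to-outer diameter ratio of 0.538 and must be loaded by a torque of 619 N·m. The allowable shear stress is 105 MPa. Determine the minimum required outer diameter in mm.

For a hollow shaft with d_i/d_o = 0.538: τ_max = 16T/(π d_o³ (1−k⁴)), so d_o = [16T/(π τ_allow (1−k⁴))]^(1/3) = [16·619.0/(π·1.05×10^8·0.9162)]^(1/3) = 0.03200 m.

32.0 mm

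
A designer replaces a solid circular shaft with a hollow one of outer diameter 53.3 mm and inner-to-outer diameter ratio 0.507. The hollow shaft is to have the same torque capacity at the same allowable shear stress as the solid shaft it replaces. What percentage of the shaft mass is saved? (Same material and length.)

22.2 %

Equal τ_max and T ⇒ the solid shaft needs d_s³ = d_o³(1−k⁴), so d_s = 53.3·(1−0.507⁴)^(1/3) = 52.10 mm.
Area ratio A_h/A_s = d_o²(1−k²)/d_s² = (1−k²)/(1−k⁴)^(2/3) = 0.7776.
Mass saving = 1 − 0.7776 = 22.2 %.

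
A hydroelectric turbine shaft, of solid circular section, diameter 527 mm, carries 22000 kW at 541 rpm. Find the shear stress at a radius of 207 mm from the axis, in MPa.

10.6 MPa

ω = 2π·541/60 = 56.65 rad/s, so T = P/ω = 22000×10³ / 56.65 = 388300 N·m.
J = πd⁴/32 = π(0.527)⁴/32 = 7.573×10^-3 m⁴.
Shear stress varies linearly with radius: τ = T·r/J = 388300 × 0.207 / 7.573×10^-3 = 1.062×10^7 Pa.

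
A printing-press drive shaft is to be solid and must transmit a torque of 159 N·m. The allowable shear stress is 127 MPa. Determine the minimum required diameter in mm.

18.5 mm

For a solid shaft τ_max = 16T/(πd³), so d = (16T/(π τ_allow))^(1/3) = (16·159.0/(π·1.27×10^8))^(1/3) = 0.01854 m.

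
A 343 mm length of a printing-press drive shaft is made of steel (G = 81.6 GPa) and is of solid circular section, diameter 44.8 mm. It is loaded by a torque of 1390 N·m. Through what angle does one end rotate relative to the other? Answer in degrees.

J = πd⁴/32 = π(0.0448)⁴/32 = 3.955×10^-7 m⁴.
θ = T·L/(G·J) = 1390 × 0.343 / (81.6×10⁹ × 3.955×10^-7) = 0.01477 rad.

0.847°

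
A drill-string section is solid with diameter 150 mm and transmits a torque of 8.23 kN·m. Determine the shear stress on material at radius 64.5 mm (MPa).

10.7 MPa

J = πd⁴/32 = π(0.150)⁴/32 = 4.970×10^-5 m⁴.
Shear stress varies linearly with radius: τ = T·r/J = 8230 × 0.0645 / 4.970×10^-5 = 1.068×10^7 Pa.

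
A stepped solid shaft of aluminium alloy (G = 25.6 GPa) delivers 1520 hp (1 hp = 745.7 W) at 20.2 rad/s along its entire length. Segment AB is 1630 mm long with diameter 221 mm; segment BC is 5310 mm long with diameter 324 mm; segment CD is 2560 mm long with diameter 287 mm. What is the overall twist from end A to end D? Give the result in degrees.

1.97°

ω = 20.2 rad/s, so T = P/ω = 1520×745.7 / 20.20 = 56110 N·m.
J_AB = π(0.221)⁴/32 = 2.34×10^-4 m⁴; J_BC = π(0.324)⁴/32 = 1.08×10^-3 m⁴; J_CD = π(0.287)⁴/32 = 6.66×10^-4 m⁴.
θ = (T/G)·Σ L_i/J_i = (56110/25.6×10⁹)·(1.63/2.34×10^-4 + 5.31/1.08×10^-3 + 2.56/6.66×10^-4) = 0.03444 rad.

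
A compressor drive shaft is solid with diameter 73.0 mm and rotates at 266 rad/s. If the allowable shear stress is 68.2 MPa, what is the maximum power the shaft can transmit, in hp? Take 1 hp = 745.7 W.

J = πd⁴/32 = π(0.0730)⁴/32 = 2.788×10^-6 m⁴.
T_max = τ_allow·J/r = 6.82×10^7 × 2.788×10^-6 / 0.0365 = 5209 N·m.
ω = 266 rad/s, so P_max = T_max·ω = 1.386×10^6 W.

1860 hp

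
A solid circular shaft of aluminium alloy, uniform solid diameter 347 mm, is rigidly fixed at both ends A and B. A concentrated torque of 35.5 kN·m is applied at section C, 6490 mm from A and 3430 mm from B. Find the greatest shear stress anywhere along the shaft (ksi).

With uniform GJ and both ends fixed, compatibility θ_AC = θ_CB gives T_A·a = T_B·b, together with T_A + T_B = T₀.
T_A = T₀·b/(a+b) = 35500·3430/9920 = 12270 N·m; T_B = 23230 N·m.
τ in each portion: τ_AC = 1.50×10^6 Pa, τ_CB = 2.83×10^6 Pa; maximum is in CB.
τ_max = T_CB·r/J = 23230·0.173/1.42×10^-3 = 2.831×10^6 Pa.

0.411 ksi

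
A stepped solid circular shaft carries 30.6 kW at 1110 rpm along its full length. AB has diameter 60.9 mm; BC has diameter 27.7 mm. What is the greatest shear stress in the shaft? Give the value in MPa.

63.1 MPa

ω = 2π·1110/60 = 116.2 rad/s, so T = P/ω = 30.6×10³ / 116.2 = 263.3 N·m.
Under the same torque, τ_max = 16T/(πd³) is largest where d is smallest — segment BC (d = 27.7 mm).
τ_max = 16·263.3/(π·(0.0277)³) = 6.308×10^7 Pa.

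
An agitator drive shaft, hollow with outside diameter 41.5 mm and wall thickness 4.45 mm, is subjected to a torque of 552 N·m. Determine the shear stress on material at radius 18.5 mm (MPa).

J = π(d_o⁴ − d_i⁴)/32 = π(0.0415⁴ − 0.0326⁴)/32 = 1.803×10^-7 m⁴.
Shear stress varies linearly with radius: τ = T·r/J = 552.0 × 0.0185 / 1.803×10^-7 = 5.663×10^7 Pa.

56.6 MPa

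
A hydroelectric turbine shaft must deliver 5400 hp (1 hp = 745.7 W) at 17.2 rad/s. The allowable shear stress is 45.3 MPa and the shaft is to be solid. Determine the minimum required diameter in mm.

297 mm

ω = 17.2 rad/s, so T = P/ω = 5400×745.7 / 17.20 = 234100 N·m.
For a solid shaft τ_max = 16T/(πd³), so d = (16T/(π τ_allow))^(1/3) = (16·234100/(π·4.53×10^7))^(1/3) = 0.2975 m.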